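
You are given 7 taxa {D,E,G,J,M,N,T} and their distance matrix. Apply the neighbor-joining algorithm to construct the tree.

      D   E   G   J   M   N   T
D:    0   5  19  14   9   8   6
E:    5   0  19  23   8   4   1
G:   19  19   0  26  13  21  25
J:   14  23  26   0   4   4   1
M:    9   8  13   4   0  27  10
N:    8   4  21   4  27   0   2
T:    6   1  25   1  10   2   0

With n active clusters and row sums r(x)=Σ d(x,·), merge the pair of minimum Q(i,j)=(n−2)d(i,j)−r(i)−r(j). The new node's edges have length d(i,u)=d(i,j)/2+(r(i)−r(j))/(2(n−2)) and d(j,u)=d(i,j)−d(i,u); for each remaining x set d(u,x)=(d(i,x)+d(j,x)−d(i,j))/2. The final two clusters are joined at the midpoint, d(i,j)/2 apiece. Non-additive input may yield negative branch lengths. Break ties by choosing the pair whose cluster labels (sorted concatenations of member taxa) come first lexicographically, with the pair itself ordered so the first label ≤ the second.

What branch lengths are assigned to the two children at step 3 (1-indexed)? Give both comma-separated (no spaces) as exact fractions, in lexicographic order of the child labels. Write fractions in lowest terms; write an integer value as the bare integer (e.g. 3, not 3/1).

iteration 1: select G,M (d=13, Q=-129); attach at lengths (117/10, 13/10); label the merged cluster GM
  updated: d(D,GM)=15/2, d(E,GM)=7, d(GM,J)=17/2, d(GM,N)=35/2, d(GM,T)=11
iteration 2: select J,N (d=4, Q=-70); attach at lengths (31/8, 1/8); label the merged cluster JN
  updated: d(D,JN)=9, d(E,JN)=23/2, d(GM,JN)=11, d(JN,T)=-1/2
iteration 3: select JN,T (d=-1/2, Q=-50); attach at lengths (2, -5/2); label the merged cluster JNT
  updated: d(D,JNT)=31/4, d(E,JNT)=13/2, d(GM,JNT)=45/4
iteration 4: select D,GM (d=15/2, Q=-31); attach at lengths (19/8, 41/8); label the merged cluster DGM
  updated: d(DGM,E)=9/4, d(DGM,JNT)=23/4
iteration 5: select DGM,E (d=9/4, Q=-29/2); attach at lengths (3/4, 3/2); label the merged cluster DEGM
  updated: d(DEGM,JNT)=5
iteration 6: select DEGM,JNT (d=5); attach at lengths (5/2, 5/2); label the merged cluster DEGJMNT
final tree: (((D:19/8,(G:117/10,M:13/10):41/8):3/4,E:3/2):5/2,((J:31/8,N:1/8):2,T:-5/2):5/2)
total length: 125/4

2,-5/2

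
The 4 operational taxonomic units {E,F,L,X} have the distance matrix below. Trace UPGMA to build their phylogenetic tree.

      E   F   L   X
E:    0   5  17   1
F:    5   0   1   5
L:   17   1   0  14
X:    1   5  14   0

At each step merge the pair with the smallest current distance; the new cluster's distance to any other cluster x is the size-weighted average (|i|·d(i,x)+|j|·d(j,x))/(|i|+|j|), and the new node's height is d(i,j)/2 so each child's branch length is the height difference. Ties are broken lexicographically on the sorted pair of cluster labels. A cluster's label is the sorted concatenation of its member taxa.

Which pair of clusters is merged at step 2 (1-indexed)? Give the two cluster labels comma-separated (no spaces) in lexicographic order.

F,L

iteration 1: select E,X (d=1); attach at lengths (1/2, 1/2); label the merged cluster EX
  updated: d(EX,F)=5, d(EX,L)=31/2
iteration 2: select F,L (d=1); attach at lengths (1/2, 1/2); label the merged cluster FL
  updated: d(EX,FL)=41/4
iteration 3: select EX,FL (d=41/4); attach at lengths (37/8, 37/8); label the merged cluster EFLX
final tree: ((E:1/2,X:1/2):37/8,(F:1/2,L:1/2):37/8)
total length: 45/4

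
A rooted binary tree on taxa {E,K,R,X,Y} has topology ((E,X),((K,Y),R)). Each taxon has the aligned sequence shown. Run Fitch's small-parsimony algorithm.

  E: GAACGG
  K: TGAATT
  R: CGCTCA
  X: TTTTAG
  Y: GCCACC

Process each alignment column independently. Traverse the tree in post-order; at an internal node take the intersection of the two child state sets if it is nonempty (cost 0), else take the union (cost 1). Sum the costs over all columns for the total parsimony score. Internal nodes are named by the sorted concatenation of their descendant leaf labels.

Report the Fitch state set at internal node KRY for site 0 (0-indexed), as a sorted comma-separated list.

C,G,T

[col 0] EX: children E:{G}, X:{T} ∪→ {G,T}; cost 1
[col 0] KY: children K:{T}, Y:{G} ∪→ {G,T}; cost 1
[col 0] KRY: children KY:{G,T}, R:{C} ∪→ {C,G,T}; cost 1
[col 0] EKRXY: children EX:{G,T}, KRY:{C,G,T} ∩→ {G,T}; cost 0
[col 1] EX: children E:{A}, X:{T} ∪→ {A,T}; cost 1
[col 1] KY: children K:{G}, Y:{C} ∪→ {C,G}; cost 1
[col 1] KRY: children KY:{C,G}, R:{G} ∩→ {G}; cost 0
[col 1] EKRXY: children EX:{A,T}, KRY:{G} ∪→ {A,G,T}; cost 1
[col 2] EX: children E:{A}, X:{T} ∪→ {A,T}; cost 1
[col 2] KY: children K:{A}, Y:{C} ∪→ {A,C}; cost 1
[col 2] KRY: children KY:{A,C}, R:{C} ∩→ {C}; cost 0
[col 2] EKRXY: children EX:{A,T}, KRY:{C} ∪→ {A,C,T}; cost 1
[col 3] EX: children E:{C}, X:{T} ∪→ {C,T}; cost 1
[col 3] KY: children K:{A}, Y:{A} ∩→ {A}; cost 0
[col 3] KRY: children KY:{A}, R:{T} ∪→ {A,T}; cost 1
[col 3] EKRXY: children EX:{C,T}, KRY:{A,T} ∩→ {T}; cost 0
[col 4] EX: children E:{G}, X:{A} ∪→ {A,G}; cost 1
[col 4] KY: children K:{T}, Y:{C} ∪→ {C,T}; cost 1
[col 4] KRY: children KY:{C,T}, R:{C} ∩→ {C}; cost 0
[col 4] EKRXY: children EX:{A,G}, KRY:{C} ∪→ {A,C,G}; cost 1
[col 5] EX: children E:{G}, X:{G} ∩→ {G}; cost 0
[col 5] KY: children K:{T}, Y:{C} ∪→ {C,T}; cost 1
[col 5] KRY: children KY:{C,T}, R:{A} ∪→ {A,C,T}; cost 1
[col 5] EKRXY: children EX:{G}, KRY:{A,C,T} ∪→ {A,C,G,T}; cost 1
per-site changes: [3, 3, 3, 2, 3, 3]; total = 17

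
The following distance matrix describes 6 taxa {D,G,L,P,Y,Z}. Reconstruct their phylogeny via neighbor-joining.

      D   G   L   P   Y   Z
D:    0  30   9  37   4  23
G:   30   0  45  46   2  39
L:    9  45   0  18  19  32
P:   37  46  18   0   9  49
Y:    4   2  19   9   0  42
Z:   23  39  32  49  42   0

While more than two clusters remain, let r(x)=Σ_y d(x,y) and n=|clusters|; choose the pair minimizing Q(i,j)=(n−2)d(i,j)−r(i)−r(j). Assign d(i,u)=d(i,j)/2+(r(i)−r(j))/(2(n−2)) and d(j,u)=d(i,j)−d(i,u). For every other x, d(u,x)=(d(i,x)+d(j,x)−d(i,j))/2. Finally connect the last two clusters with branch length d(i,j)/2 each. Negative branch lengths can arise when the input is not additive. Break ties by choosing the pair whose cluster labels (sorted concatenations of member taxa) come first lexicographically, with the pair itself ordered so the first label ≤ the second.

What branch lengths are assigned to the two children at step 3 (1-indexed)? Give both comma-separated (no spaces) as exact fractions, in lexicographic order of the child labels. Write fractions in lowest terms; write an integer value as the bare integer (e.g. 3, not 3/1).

5/4,87/4

step 1: merge (G,Y) at d=2, Q=-230; branch lengths G→47/4, Y→-39/4; new cluster GY
  updated: d(D,GY)=16, d(GY,L)=31, d(GY,P)=53/2, d(GY,Z)=79/2
step 2: merge (L,P) at d=18, Q=-333/2; branch lengths L→9/4, P→63/4; new cluster LP
  updated: d(D,LP)=14, d(GY,LP)=79/4, d(LP,Z)=63/2
step 3: merge (D,Z) at d=23, Q=-101; branch lengths D→5/4, Z→87/4; new cluster DZ
  updated: d(DZ,GY)=65/4, d(DZ,LP)=45/4
step 4: merge (DZ,GY) at d=65/4, Q=-189/4; branch lengths DZ→31/8, GY→99/8; new cluster DGYZ
  updated: d(DGYZ,LP)=59/8
step 5: merge (DGYZ,LP) at d=59/8; branch lengths DGYZ→59/16, LP→59/16; new cluster DGLPYZ
final tree: (((D:5/4,Z:87/4):31/8,(G:47/4,Y:-39/4):99/8):59/16,(L:9/4,P:63/4):59/16)
total length: 533/8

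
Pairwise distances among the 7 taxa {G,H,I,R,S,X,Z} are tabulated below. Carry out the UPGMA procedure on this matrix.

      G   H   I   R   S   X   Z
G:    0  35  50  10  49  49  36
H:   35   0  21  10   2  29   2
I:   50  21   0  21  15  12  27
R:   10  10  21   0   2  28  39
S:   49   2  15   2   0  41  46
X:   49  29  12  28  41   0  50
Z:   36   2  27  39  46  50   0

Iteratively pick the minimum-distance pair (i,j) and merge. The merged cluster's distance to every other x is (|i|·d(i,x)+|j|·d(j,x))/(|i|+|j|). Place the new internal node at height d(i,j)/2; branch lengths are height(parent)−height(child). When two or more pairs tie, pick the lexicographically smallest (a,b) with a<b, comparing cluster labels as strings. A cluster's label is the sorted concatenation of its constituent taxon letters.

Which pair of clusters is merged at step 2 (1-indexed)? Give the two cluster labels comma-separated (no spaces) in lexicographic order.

HS,R

iteration 1: select H,S (d=2); attach at lengths (1, 1); label the merged cluster HS
  updated: d(G,HS)=42, d(HS,I)=18, d(HS,R)=6, d(HS,X)=35, d(HS,Z)=24
iteration 2: select HS,R (d=6); attach at lengths (2, 3); label the merged cluster HRS
  updated: d(G,HRS)=94/3, d(HRS,I)=19, d(HRS,X)=98/3, d(HRS,Z)=29
iteration 3: select I,X (d=12); attach at lengths (6, 6); label the merged cluster IX
  updated: d(G,IX)=99/2, d(HRS,IX)=155/6, d(IX,Z)=77/2
iteration 4: select HRS,IX (d=155/6); attach at lengths (119/12, 83/12); label the merged cluster HIRSX
  updated: d(G,HIRSX)=193/5, d(HIRSX,Z)=164/5
iteration 5: select HIRSX,Z (d=164/5); attach at lengths (209/60, 82/5); label the merged cluster HIRSXZ
  updated: d(G,HIRSXZ)=229/6
iteration 6: select G,HIRSXZ (d=229/6); attach at lengths (229/12, 161/60); label the merged cluster GHIRSXZ
final tree: (G:229/12,((((H:1,S:1):2,R:3):119/12,(I:6,X:6):83/12):209/60,Z:82/5):161/60)
total length: 4649/60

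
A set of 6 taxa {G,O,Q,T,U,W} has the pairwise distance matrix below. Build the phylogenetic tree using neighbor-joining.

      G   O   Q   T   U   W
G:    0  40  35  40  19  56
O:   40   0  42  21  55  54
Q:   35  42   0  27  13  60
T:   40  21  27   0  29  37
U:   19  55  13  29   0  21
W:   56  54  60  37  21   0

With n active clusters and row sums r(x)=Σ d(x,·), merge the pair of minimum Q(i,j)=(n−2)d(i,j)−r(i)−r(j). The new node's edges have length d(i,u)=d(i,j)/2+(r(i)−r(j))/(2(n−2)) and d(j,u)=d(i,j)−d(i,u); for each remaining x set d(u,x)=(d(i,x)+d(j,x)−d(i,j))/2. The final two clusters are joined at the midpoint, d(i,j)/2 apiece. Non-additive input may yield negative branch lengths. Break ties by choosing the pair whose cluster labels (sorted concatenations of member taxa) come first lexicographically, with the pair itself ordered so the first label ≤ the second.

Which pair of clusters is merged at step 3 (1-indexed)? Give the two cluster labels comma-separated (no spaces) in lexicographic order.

iteration 1: select O,T (d=21, Q=-282); attach at lengths (71/4, 13/4); label the merged cluster OT
  updated: d(G,OT)=59/2, d(OT,Q)=24, d(OT,U)=63/2, d(OT,W)=35
iteration 2: select U,W (d=21, Q=-387/2); attach at lengths (-49/12, 301/12); label the merged cluster UW
  updated: d(G,UW)=27, d(OT,UW)=91/4, d(Q,UW)=26
iteration 3: select G,UW (d=27, Q=-453/4); attach at lengths (279/16, 153/16); label the merged cluster GUW
  updated: d(GUW,OT)=101/8, d(GUW,Q)=17
iteration 4: select GUW,OT (d=101/8, Q=-429/8); attach at lengths (45/16, 157/16); label the merged cluster GOTUW
  updated: d(GOTUW,Q)=227/16
iteration 5: select GOTUW,Q (d=227/16); attach at lengths (227/32, 227/32); label the merged cluster GOQTUW
final tree: (((G:279/16,(U:-49/12,W:301/12):153/16):45/16,(O:71/4,T:13/4):157/16):227/32,Q:227/32)
total length: 1533/16

G,UW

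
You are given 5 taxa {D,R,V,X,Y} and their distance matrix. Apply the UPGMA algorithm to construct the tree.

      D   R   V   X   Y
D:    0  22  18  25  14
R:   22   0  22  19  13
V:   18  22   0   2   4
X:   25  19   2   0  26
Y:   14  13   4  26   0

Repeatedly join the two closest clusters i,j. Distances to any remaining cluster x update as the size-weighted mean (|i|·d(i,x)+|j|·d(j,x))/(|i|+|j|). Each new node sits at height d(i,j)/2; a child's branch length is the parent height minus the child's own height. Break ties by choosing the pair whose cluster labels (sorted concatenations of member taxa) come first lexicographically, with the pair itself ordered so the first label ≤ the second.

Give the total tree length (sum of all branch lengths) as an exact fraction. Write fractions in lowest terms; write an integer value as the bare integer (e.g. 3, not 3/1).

289/8

1. join V+X (d=2) ⇒ VX; edges |V|=1, |X|=1
  updated: d(D,VX)=43/2, d(R,VX)=41/2, d(VX,Y)=15
2. join R+Y (d=13) ⇒ RY; edges |R|=13/2, |Y|=13/2
  updated: d(D,RY)=18, d(RY,VX)=71/4
3. join RY+VX (d=71/4) ⇒ RVXY; edges |RY|=19/8, |VX|=63/8
  updated: d(D,RVXY)=79/4
4. join D+RVXY (d=79/4) ⇒ DRVXY; edges |D|=79/8, |RVXY|=1
final tree: (D:79/8,((R:13/2,Y:13/2):19/8,(V:1,X:1):63/8):1)
total length: 289/8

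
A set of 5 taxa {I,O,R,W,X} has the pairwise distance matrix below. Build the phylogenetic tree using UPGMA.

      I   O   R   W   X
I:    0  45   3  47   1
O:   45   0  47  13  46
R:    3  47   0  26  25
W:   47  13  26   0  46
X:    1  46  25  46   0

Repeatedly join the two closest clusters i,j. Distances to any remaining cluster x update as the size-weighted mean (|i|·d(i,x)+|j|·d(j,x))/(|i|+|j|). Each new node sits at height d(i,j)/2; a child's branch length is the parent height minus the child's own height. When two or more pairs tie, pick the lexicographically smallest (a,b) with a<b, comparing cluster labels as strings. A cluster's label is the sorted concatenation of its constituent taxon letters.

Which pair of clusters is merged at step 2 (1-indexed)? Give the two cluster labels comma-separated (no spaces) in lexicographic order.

iteration 1: select I,X (d=1); attach at lengths (1/2, 1/2); label the merged cluster IX
  updated: d(IX,O)=91/2, d(IX,R)=14, d(IX,W)=93/2
iteration 2: select O,W (d=13); attach at lengths (13/2, 13/2); label the merged cluster OW
  updated: d(IX,OW)=46, d(OW,R)=73/2
iteration 3: select IX,R (d=14); attach at lengths (13/2, 7); label the merged cluster IRX
  updated: d(IRX,OW)=257/6
iteration 4: select IRX,OW (d=257/6); attach at lengths (173/12, 179/12); label the merged cluster IORWX
final tree: (((I:1/2,X:1/2):13/2,R:7):173/12,(O:13/2,W:13/2):179/12)
total length: 341/6

O,W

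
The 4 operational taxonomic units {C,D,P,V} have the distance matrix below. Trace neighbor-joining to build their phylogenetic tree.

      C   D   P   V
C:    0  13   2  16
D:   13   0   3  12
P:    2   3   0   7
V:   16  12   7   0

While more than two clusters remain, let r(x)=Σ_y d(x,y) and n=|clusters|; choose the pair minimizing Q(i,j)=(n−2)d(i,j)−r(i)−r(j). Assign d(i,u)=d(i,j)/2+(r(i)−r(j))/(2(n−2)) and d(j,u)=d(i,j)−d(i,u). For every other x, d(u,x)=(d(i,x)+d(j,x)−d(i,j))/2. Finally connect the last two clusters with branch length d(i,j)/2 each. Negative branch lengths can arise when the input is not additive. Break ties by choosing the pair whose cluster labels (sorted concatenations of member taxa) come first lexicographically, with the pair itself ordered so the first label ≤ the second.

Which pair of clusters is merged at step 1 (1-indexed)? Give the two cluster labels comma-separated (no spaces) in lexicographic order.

C,P

step 1: merge (C,P) at d=2, Q=-39; branch lengths C→23/4, P→-15/4; new cluster CP
  updated: d(CP,D)=7, d(CP,V)=21/2
step 2: merge (CP,D) at d=7, Q=-59/2; branch lengths CP→11/4, D→17/4; new cluster CDP
  updated: d(CDP,V)=31/4
step 3: merge (CDP,V) at d=31/4; branch lengths CDP→31/8, V→31/8; new cluster CDPV
final tree: (((C:23/4,P:-15/4):11/4,D:17/4):31/8,V:31/8)
total length: 67/4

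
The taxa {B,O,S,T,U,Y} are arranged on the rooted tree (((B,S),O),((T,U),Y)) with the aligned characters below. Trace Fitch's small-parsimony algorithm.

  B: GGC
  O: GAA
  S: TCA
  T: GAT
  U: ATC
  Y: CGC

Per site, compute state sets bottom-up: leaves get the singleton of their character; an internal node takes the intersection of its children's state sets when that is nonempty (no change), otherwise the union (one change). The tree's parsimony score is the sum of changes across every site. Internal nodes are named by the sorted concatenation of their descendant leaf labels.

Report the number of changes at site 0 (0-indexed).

site 0, node BS: B={G} ∪ S={T} → {G,T} (+1)
site 0, node BOS: BS={G,T} ∩ O={G} → {G} (+0)
site 0, node TU: T={G} ∪ U={A} → {A,G} (+1)
site 0, node TUY: TU={A,G} ∪ Y={C} → {A,C,G} (+1)
site 0, node BOSTUY: BOS={G} ∩ TUY={A,C,G} → {G} (+0)
site 1, node BS: B={G} ∪ S={C} → {C,G} (+1)
site 1, node BOS: BS={C,G} ∪ O={A} → {A,C,G} (+1)
site 1, node TU: T={A} ∪ U={T} → {A,T} (+1)
site 1, node TUY: TU={A,T} ∪ Y={G} → {A,G,T} (+1)
site 1, node BOSTUY: BOS={A,C,G} ∩ TUY={A,G,T} → {A,G} (+0)
site 2, node BS: B={C} ∪ S={A} → {A,C} (+1)
site 2, node BOS: BS={A,C} ∩ O={A} → {A} (+0)
site 2, node TU: T={T} ∪ U={C} → {C,T} (+1)
site 2, node TUY: TU={C,T} ∩ Y={C} → {C} (+0)
site 2, node BOSTUY: BOS={A} ∪ TUY={C} → {A,C} (+1)
per-site changes: [3, 4, 3]; total = 10

3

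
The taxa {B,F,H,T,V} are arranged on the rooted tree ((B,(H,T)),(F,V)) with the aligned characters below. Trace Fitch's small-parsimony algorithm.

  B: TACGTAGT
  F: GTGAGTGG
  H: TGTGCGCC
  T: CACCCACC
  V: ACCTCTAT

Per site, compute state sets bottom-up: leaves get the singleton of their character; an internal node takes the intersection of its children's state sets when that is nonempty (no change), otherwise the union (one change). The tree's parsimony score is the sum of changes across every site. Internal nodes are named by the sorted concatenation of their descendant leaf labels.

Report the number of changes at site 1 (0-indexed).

HT@0: {T} ∪ {C} = {C,T} (union, +1)
BHT@0: {T} ∩ {C,T} = {T} (intersection, +0)
FV@0: {G} ∪ {A} = {A,G} (union, +1)
BFHTV@0: {T} ∪ {A,G} = {A,G,T} (union, +1)
HT@1: {G} ∪ {A} = {A,G} (union, +1)
BHT@1: {A} ∩ {A,G} = {A} (intersection, +0)
FV@1: {T} ∪ {C} = {C,T} (union, +1)
BFHTV@1: {A} ∪ {C,T} = {A,C,T} (union, +1)
HT@2: {T} ∪ {C} = {C,T} (union, +1)
BHT@2: {C} ∩ {C,T} = {C} (intersection, +0)
FV@2: {G} ∪ {C} = {C,G} (union, +1)
BFHTV@2: {C} ∩ {C,G} = {C} (intersection, +0)
HT@3: {G} ∪ {C} = {C,G} (union, +1)
BHT@3: {G} ∩ {C,G} = {G} (intersection, +0)
FV@3: {A} ∪ {T} = {A,T} (union, +1)
BFHTV@3: {G} ∪ {A,T} = {A,G,T} (union, +1)
HT@4: {C} ∩ {C} = {C} (intersection, +0)
BHT@4: {T} ∪ {C} = {C,T} (union, +1)
FV@4: {G} ∪ {C} = {C,G} (union, +1)
BFHTV@4: {C,T} ∩ {C,G} = {C} (intersection, +0)
HT@5: {G} ∪ {A} = {A,G} (union, +1)
BHT@5: {A} ∩ {A,G} = {A} (intersection, +0)
FV@5: {T} ∩ {T} = {T} (intersection, +0)
BFHTV@5: {A} ∪ {T} = {A,T} (union, +1)
HT@6: {C} ∩ {C} = {C} (intersection, +0)
BHT@6: {G} ∪ {C} = {C,G} (union, +1)
FV@6: {G} ∪ {A} = {A,G} (union, +1)
BFHTV@6: {C,G} ∩ {A,G} = {G} (intersection, +0)
HT@7: {C} ∩ {C} = {C} (intersection, +0)
BHT@7: {T} ∪ {C} = {C,T} (union, +1)
FV@7: {G} ∪ {T} = {G,T} (union, +1)
BFHTV@7: {C,T} ∩ {G,T} = {T} (intersection, +0)
per-site changes: [3, 3, 2, 3, 2, 2, 2, 2]; total = 19

3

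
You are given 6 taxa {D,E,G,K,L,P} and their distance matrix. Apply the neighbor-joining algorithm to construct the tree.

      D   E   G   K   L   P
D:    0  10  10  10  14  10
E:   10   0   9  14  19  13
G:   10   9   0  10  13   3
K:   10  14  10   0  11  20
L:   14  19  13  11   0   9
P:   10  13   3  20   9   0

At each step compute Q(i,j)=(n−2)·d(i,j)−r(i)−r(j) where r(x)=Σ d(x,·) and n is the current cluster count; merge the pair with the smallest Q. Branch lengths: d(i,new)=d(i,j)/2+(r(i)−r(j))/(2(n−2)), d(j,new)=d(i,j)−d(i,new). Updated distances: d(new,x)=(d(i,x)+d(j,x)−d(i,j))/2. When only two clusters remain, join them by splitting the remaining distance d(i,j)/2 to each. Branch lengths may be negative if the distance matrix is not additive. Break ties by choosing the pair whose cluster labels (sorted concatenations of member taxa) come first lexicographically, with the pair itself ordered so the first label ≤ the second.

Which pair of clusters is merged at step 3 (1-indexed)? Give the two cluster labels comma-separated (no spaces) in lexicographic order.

D,E

1. join G+P (d=3, Q=-88) ⇒ GP; edges |G|=1/4, |P|=11/4
  updated: d(D,GP)=17/2, d(E,GP)=19/2, d(GP,K)=27/2, d(GP,L)=19/2
2. join K+L (d=11, Q=-69) ⇒ KL; edges |K|=14/3, |L|=19/3
  updated: d(D,KL)=13/2, d(E,KL)=11, d(GP,KL)=6
3. join D+E (d=10, Q=-71/2) ⇒ DE; edges |D|=29/8, |E|=51/8
  updated: d(DE,GP)=4, d(DE,KL)=15/4
4. join DE+GP (d=4, Q=-55/4) ⇒ DEGP; edges |DE|=7/8, |GP|=25/8
  updated: d(DEGP,KL)=23/8
5. join DEGP+KL (d=23/8) ⇒ DEGKLP; edges |DEGP|=23/16, |KL|=23/16
final tree: (((D:29/8,E:51/8):7/8,(G:1/4,P:11/4):25/8):23/16,(K:14/3,L:19/3):23/16)
total length: 247/8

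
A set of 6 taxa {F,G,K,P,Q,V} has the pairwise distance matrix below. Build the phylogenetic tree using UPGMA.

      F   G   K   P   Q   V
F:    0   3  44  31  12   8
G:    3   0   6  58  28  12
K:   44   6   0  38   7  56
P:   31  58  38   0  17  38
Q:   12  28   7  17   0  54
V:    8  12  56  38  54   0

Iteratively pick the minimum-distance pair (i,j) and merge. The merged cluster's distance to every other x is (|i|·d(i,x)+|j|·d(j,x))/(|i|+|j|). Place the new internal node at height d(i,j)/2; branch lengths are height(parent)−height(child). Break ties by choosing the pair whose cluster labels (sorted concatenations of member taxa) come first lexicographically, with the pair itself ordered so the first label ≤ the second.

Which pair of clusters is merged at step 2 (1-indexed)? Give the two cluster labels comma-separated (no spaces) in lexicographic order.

iteration 1: select F,G (d=3); attach at lengths (3/2, 3/2); label the merged cluster FG
  updated: d(FG,K)=25, d(FG,P)=89/2, d(FG,Q)=20, d(FG,V)=10
iteration 2: select K,Q (d=7); attach at lengths (7/2, 7/2); label the merged cluster KQ
  updated: d(FG,KQ)=45/2, d(KQ,P)=55/2, d(KQ,V)=55
iteration 3: select FG,V (d=10); attach at lengths (7/2, 5); label the merged cluster FGV
  updated: d(FGV,KQ)=100/3, d(FGV,P)=127/3
iteration 4: select KQ,P (d=55/2); attach at lengths (41/4, 55/4); label the merged cluster KPQ
  updated: d(FGV,KPQ)=109/3
iteration 5: select FGV,KPQ (d=109/3); attach at lengths (79/6, 53/12); label the merged cluster FGKPQV
final tree: (((F:3/2,G:3/2):7/2,V:5):79/6,((K:7/2,Q:7/2):41/4,P:55/4):53/12)
total length: 721/12

K,Q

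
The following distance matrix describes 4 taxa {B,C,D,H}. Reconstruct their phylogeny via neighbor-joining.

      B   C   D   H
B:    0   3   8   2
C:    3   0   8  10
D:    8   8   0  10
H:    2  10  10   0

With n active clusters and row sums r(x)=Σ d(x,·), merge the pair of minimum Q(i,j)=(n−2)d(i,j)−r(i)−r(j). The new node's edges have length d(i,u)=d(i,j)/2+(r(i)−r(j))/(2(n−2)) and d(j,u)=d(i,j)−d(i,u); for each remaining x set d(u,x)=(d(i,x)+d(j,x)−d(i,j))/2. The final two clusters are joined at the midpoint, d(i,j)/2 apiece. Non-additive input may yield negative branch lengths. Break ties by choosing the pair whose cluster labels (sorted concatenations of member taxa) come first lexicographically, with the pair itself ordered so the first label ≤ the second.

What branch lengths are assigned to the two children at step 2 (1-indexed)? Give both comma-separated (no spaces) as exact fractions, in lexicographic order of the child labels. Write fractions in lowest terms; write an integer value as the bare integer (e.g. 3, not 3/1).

step 1: merge (B,H) at d=2, Q=-31; branch lengths B→-5/4, H→13/4; new cluster BH
  updated: d(BH,C)=11/2, d(BH,D)=8
step 2: merge (BH,C) at d=11/2, Q=-43/2; branch lengths BH→11/4, C→11/4; new cluster BCH
  updated: d(BCH,D)=21/4
step 3: merge (BCH,D) at d=21/4; branch lengths BCH→21/8, D→21/8; new cluster BCDH
final tree: (((B:-5/4,H:13/4):11/4,C:11/4):21/8,D:21/8)
total length: 51/4

11/4,11/4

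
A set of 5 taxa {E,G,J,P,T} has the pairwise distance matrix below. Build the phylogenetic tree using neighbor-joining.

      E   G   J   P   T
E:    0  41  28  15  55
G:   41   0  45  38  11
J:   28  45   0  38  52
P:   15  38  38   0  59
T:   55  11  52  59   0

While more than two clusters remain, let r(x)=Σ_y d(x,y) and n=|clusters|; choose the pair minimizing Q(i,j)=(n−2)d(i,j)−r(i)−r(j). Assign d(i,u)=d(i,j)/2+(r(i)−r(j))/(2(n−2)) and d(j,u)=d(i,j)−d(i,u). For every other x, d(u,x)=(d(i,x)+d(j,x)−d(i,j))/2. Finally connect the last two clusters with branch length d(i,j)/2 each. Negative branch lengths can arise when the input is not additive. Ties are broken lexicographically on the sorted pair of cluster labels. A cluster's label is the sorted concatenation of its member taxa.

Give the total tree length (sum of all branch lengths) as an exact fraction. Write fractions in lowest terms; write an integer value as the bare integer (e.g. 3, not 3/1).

1. join G+T (d=11, Q=-279) ⇒ GT; edges |G|=-3/2, |T|=25/2
  updated: d(E,GT)=85/2, d(GT,J)=43, d(GT,P)=43
2. join E+P (d=15, Q=-303/2) ⇒ EP; edges |E|=39/8, |P|=81/8
  updated: d(EP,GT)=141/4, d(EP,J)=51/2
3. join EP+GT (d=141/4, Q=-415/4) ⇒ EGPT; edges |EP|=71/8, |GT|=211/8
  updated: d(EGPT,J)=133/8
4. join EGPT+J (d=133/8) ⇒ EGJPT; edges |EGPT|=133/16, |J|=133/16
final tree: (((E:39/8,P:81/8):71/8,(G:-3/2,T:25/2):211/8):133/16,J:133/16)
total length: 623/8

623/8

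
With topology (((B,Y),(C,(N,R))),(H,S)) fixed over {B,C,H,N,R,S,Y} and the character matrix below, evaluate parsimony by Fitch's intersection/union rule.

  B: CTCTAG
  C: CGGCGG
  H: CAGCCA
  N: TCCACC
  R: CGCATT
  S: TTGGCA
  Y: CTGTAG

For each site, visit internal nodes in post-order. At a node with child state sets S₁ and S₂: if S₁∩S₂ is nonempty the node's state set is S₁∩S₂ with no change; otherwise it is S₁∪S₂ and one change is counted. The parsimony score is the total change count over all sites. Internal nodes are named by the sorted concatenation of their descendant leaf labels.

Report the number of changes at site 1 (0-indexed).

site 0, node BY: B={C} ∩ Y={C} → {C} (+0)
site 0, node NR: N={T} ∪ R={C} → {C,T} (+1)
site 0, node CNR: C={C} ∩ NR={C,T} → {C} (+0)
site 0, node BCNRY: BY={C} ∩ CNR={C} → {C} (+0)
site 0, node HS: H={C} ∪ S={T} → {C,T} (+1)
site 0, node BCHNRSY: BCNRY={C} ∩ HS={C,T} → {C} (+0)
site 1, node BY: B={T} ∩ Y={T} → {T} (+0)
site 1, node NR: N={C} ∪ R={G} → {C,G} (+1)
site 1, node CNR: C={G} ∩ NR={C,G} → {G} (+0)
site 1, node BCNRY: BY={T} ∪ CNR={G} → {G,T} (+1)
site 1, node HS: H={A} ∪ S={T} → {A,T} (+1)
site 1, node BCHNRSY: BCNRY={G,T} ∩ HS={A,T} → {T} (+0)
site 2, node BY: B={C} ∪ Y={G} → {C,G} (+1)
site 2, node NR: N={C} ∩ R={C} → {C} (+0)
site 2, node CNR: C={G} ∪ NR={C} → {C,G} (+1)
site 2, node BCNRY: BY={C,G} ∩ CNR={C,G} → {C,G} (+0)
site 2, node HS: H={G} ∩ S={G} → {G} (+0)
site 2, node BCHNRSY: BCNRY={C,G} ∩ HS={G} → {G} (+0)
site 3, node BY: B={T} ∩ Y={T} → {T} (+0)
site 3, node NR: N={A} ∩ R={A} → {A} (+0)
site 3, node CNR: C={C} ∪ NR={A} → {A,C} (+1)
site 3, node BCNRY: BY={T} ∪ CNR={A,C} → {A,C,T} (+1)
site 3, node HS: H={C} ∪ S={G} → {C,G} (+1)
site 3, node BCHNRSY: BCNRY={A,C,T} ∩ HS={C,G} → {C} (+0)
site 4, node BY: B={A} ∩ Y={A} → {A} (+0)
site 4, node NR: N={C} ∪ R={T} → {C,T} (+1)
site 4, node CNR: C={G} ∪ NR={C,T} → {C,G,T} (+1)
site 4, node BCNRY: BY={A} ∪ CNR={C,G,T} → {A,C,G,T} (+1)
site 4, node HS: H={C} ∩ S={C} → {C} (+0)
site 4, node BCHNRSY: BCNRY={A,C,G,T} ∩ HS={C} → {C} (+0)
site 5, node BY: B={G} ∩ Y={G} → {G} (+0)
site 5, node NR: N={C} ∪ R={T} → {C,T} (+1)
site 5, node CNR: C={G} ∪ NR={C,T} → {C,G,T} (+1)
site 5, node BCNRY: BY={G} ∩ CNR={C,G,T} → {G} (+0)
site 5, node HS: H={A} ∩ S={A} → {A} (+0)
site 5, node BCHNRSY: BCNRY={G} ∪ HS={A} → {A,G} (+1)
per-site changes: [2, 3, 2, 3, 3, 3]; total = 16

3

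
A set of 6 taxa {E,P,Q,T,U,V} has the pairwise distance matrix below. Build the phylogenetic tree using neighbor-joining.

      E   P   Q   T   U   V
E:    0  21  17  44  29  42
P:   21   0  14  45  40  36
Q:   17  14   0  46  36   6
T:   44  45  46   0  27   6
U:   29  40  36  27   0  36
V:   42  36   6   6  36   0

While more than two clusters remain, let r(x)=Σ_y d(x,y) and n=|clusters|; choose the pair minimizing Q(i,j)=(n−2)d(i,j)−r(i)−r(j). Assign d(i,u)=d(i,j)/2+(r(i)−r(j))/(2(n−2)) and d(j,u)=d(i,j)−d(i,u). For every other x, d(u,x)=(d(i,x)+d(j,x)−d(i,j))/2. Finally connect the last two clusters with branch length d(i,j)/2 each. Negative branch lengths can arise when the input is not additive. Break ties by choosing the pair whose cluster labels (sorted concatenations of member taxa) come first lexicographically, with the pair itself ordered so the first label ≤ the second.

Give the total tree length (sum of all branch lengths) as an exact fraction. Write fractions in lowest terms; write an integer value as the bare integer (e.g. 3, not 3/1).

1. join T+V (d=6, Q=-270) ⇒ TV; edges |T|=33/4, |V|=-9/4
  updated: d(E,TV)=40, d(P,TV)=75/2, d(Q,TV)=23, d(TV,U)=57/2
2. join TV+U (d=57/2, Q=-177) ⇒ TUV; edges |TV|=27/2, |U|=15
  updated: d(E,TUV)=81/4, d(P,TUV)=49/2, d(Q,TUV)=61/4
3. join E+TUV (d=81/4, Q=-311/4) ⇒ ETUV; edges |E|=155/16, |TUV|=169/16
  updated: d(ETUV,P)=101/8, d(ETUV,Q)=6
4. join ETUV+P (d=101/8, Q=-261/8) ⇒ EPTUV; edges |ETUV|=37/16, |P|=165/16
  updated: d(EPTUV,Q)=59/16
5. join EPTUV+Q (d=59/16) ⇒ EPQTUV; edges |EPTUV|=59/32, |Q|=59/32
final tree: (((E:155/16,((T:33/4,V:-9/4):27/2,U:15):169/16):37/16,P:165/16):59/32,Q:59/32)
total length: 1137/16

1137/16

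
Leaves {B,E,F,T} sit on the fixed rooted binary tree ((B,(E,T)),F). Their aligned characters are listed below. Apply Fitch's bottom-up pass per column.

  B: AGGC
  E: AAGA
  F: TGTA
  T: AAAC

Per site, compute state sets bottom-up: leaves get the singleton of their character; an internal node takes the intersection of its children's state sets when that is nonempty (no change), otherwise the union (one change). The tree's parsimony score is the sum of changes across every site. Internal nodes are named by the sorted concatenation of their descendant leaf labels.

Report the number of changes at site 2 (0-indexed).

[col 0] ET: children E:{A}, T:{A} ∩→ {A}; cost 0
[col 0] BET: children B:{A}, ET:{A} ∩→ {A}; cost 0
[col 0] BEFT: children BET:{A}, F:{T} ∪→ {A,T}; cost 1
[col 1] ET: children E:{A}, T:{A} ∩→ {A}; cost 0
[col 1] BET: children B:{G}, ET:{A} ∪→ {A,G}; cost 1
[col 1] BEFT: children BET:{A,G}, F:{G} ∩→ {G}; cost 0
[col 2] ET: children E:{G}, T:{A} ∪→ {A,G}; cost 1
[col 2] BET: children B:{G}, ET:{A,G} ∩→ {G}; cost 0
[col 2] BEFT: children BET:{G}, F:{T} ∪→ {G,T}; cost 1
[col 3] ET: children E:{A}, T:{C} ∪→ {A,C}; cost 1
[col 3] BET: children B:{C}, ET:{A,C} ∩→ {C}; cost 0
[col 3] BEFT: children BET:{C}, F:{A} ∪→ {A,C}; cost 1
per-site changes: [1, 1, 2, 2]; total = 6

2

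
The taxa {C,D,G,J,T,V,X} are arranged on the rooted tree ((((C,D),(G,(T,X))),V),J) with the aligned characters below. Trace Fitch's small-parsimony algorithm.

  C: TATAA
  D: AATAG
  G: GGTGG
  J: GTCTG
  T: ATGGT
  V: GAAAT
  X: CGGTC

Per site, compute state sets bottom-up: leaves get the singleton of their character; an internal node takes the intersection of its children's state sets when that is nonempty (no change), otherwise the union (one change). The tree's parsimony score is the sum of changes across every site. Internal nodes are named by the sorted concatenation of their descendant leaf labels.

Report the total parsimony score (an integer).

17

CD@0: {T} ∪ {A} = {A,T} (union, +1)
TX@0: {A} ∪ {C} = {A,C} (union, +1)
GTX@0: {G} ∪ {A,C} = {A,C,G} (union, +1)
CDGTX@0: {A,T} ∩ {A,C,G} = {A} (intersection, +0)
CDGTVX@0: {A} ∪ {G} = {A,G} (union, +1)
CDGJTVX@0: {A,G} ∩ {G} = {G} (intersection, +0)
CD@1: {A} ∩ {A} = {A} (intersection, +0)
TX@1: {T} ∪ {G} = {G,T} (union, +1)
GTX@1: {G} ∩ {G,T} = {G} (intersection, +0)
CDGTX@1: {A} ∪ {G} = {A,G} (union, +1)
CDGTVX@1: {A,G} ∩ {A} = {A} (intersection, +0)
CDGJTVX@1: {A} ∪ {T} = {A,T} (union, +1)
CD@2: {T} ∩ {T} = {T} (intersection, +0)
TX@2: {G} ∩ {G} = {G} (intersection, +0)
GTX@2: {T} ∪ {G} = {G,T} (union, +1)
CDGTX@2: {T} ∩ {G,T} = {T} (intersection, +0)
CDGTVX@2: {T} ∪ {A} = {A,T} (union, +1)
CDGJTVX@2: {A,T} ∪ {C} = {A,C,T} (union, +1)
CD@3: {A} ∩ {A} = {A} (intersection, +0)
TX@3: {G} ∪ {T} = {G,T} (union, +1)
GTX@3: {G} ∩ {G,T} = {G} (intersection, +0)
CDGTX@3: {A} ∪ {G} = {A,G} (union, +1)
CDGTVX@3: {A,G} ∩ {A} = {A} (intersection, +0)
CDGJTVX@3: {A} ∪ {T} = {A,T} (union, +1)
CD@4: {A} ∪ {G} = {A,G} (union, +1)
TX@4: {T} ∪ {C} = {C,T} (union, +1)
GTX@4: {G} ∪ {C,T} = {C,G,T} (union, +1)
CDGTX@4: {A,G} ∩ {C,G,T} = {G} (intersection, +0)
CDGTVX@4: {G} ∪ {T} = {G,T} (union, +1)
CDGJTVX@4: {G,T} ∩ {G} = {G} (intersection, +0)
per-site changes: [4, 3, 3, 3, 4]; total = 17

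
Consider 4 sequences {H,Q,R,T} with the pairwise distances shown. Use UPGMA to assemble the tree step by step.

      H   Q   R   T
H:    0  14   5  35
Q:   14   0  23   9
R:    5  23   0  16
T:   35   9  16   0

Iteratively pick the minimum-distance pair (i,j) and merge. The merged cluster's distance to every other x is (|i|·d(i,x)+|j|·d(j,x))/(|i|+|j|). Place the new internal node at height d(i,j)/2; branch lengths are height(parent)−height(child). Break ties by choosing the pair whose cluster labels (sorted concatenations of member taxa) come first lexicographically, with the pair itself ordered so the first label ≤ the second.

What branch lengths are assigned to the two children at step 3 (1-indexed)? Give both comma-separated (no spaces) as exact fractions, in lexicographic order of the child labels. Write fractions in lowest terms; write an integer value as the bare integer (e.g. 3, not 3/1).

step 1: merge (H,R) at d=5; branch lengths H→5/2, R→5/2; new cluster HR
  updated: d(HR,Q)=37/2, d(HR,T)=51/2
step 2: merge (Q,T) at d=9; branch lengths Q→9/2, T→9/2; new cluster QT
  updated: d(HR,QT)=22
step 3: merge (HR,QT) at d=22; branch lengths HR→17/2, QT→13/2; new cluster HQRT
final tree: ((H:5/2,R:5/2):17/2,(Q:9/2,T:9/2):13/2)
total length: 29

17/2,13/2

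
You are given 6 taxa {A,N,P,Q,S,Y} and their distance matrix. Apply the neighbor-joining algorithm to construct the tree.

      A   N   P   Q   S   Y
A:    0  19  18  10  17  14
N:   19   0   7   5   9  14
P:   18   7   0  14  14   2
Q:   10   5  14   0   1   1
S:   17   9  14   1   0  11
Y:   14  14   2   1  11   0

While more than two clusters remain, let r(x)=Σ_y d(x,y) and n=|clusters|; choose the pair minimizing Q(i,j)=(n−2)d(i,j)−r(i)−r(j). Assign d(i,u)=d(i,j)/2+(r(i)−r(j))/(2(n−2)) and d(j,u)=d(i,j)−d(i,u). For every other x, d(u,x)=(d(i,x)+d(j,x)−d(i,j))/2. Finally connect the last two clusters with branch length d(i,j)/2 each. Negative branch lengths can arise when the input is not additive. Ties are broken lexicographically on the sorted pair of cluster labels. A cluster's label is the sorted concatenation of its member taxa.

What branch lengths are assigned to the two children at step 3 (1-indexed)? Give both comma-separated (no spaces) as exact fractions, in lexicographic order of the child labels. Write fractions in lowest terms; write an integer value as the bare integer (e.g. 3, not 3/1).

7/4,5

step 1: merge (P,Y) at d=2, Q=-89; branch lengths P→21/8, Y→-5/8; new cluster PY
  updated: d(A,PY)=15, d(N,PY)=19/2, d(PY,Q)=13/2, d(PY,S)=23/2
step 2: merge (A,PY) at d=15, Q=-117/2; branch lengths A→127/12, PY→53/12; new cluster APY
  updated: d(APY,N)=27/4, d(APY,Q)=3/4, d(APY,S)=27/4
step 3: merge (APY,N) at d=27/4, Q=-43/2; branch lengths APY→7/4, N→5; new cluster ANPY
  updated: d(ANPY,Q)=-1/2, d(ANPY,S)=9/2
step 4: merge (ANPY,Q) at d=-1/2, Q=-5; branch lengths ANPY→3/2, Q→-2; new cluster ANPQY
  updated: d(ANPQY,S)=3
step 5: merge (ANPQY,S) at d=3; branch lengths ANPQY→3/2, S→3/2; new cluster ANPQSY
final tree: ((((A:127/12,(P:21/8,Y:-5/8):53/12):7/4,N:5):3/2,Q:-2):3/2,S:3/2)
total length: 105/4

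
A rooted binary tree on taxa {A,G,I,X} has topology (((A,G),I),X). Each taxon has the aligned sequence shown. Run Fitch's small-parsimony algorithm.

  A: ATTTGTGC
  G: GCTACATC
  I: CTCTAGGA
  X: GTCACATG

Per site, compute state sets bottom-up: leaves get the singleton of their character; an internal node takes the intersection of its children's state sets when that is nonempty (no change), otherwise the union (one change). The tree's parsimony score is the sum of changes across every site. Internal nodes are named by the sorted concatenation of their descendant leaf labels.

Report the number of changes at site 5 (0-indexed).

AG@0: {A} ∪ {G} = {A,G} (union, +1)
AGI@0: {A,G} ∪ {C} = {A,C,G} (union, +1)
AGIX@0: {A,C,G} ∩ {G} = {G} (intersection, +0)
AG@1: {T} ∪ {C} = {C,T} (union, +1)
AGI@1: {C,T} ∩ {T} = {T} (intersection, +0)
AGIX@1: {T} ∩ {T} = {T} (intersection, +0)
AG@2: {T} ∩ {T} = {T} (intersection, +0)
AGI@2: {T} ∪ {C} = {C,T} (union, +1)
AGIX@2: {C,T} ∩ {C} = {C} (intersection, +0)
AG@3: {T} ∪ {A} = {A,T} (union, +1)
AGI@3: {A,T} ∩ {T} = {T} (intersection, +0)
AGIX@3: {T} ∪ {A} = {A,T} (union, +1)
AG@4: {G} ∪ {C} = {C,G} (union, +1)
AGI@4: {C,G} ∪ {A} = {A,C,G} (union, +1)
AGIX@4: {A,C,G} ∩ {C} = {C} (intersection, +0)
AG@5: {T} ∪ {A} = {A,T} (union, +1)
AGI@5: {A,T} ∪ {G} = {A,G,T} (union, +1)
AGIX@5: {A,G,T} ∩ {A} = {A} (intersection, +0)
AG@6: {G} ∪ {T} = {G,T} (union, +1)
AGI@6: {G,T} ∩ {G} = {G} (intersection, +0)
AGIX@6: {G} ∪ {T} = {G,T} (union, +1)
AG@7: {C} ∩ {C} = {C} (intersection, +0)
AGI@7: {C} ∪ {A} = {A,C} (union, +1)
AGIX@7: {A,C} ∪ {G} = {A,C,G} (union, +1)
per-site changes: [2, 1, 1, 2, 2, 2, 2, 2]; total = 14

2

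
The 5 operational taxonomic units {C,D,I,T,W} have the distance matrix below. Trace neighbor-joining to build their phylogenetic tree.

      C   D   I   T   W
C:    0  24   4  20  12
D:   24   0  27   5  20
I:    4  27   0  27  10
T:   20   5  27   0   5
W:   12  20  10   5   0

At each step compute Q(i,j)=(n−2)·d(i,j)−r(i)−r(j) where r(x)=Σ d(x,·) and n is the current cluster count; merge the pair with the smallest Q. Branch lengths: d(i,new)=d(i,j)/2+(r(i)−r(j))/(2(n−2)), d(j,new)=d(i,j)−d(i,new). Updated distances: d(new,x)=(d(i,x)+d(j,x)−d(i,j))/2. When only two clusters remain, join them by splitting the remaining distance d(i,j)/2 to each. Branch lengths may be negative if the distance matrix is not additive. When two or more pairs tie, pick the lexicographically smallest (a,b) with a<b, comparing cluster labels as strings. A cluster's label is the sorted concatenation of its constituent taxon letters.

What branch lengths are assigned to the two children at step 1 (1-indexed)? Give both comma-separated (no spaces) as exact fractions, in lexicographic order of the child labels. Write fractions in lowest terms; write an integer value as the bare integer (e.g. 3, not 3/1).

1. join D+T (d=5, Q=-118) ⇒ DT; edges |D|=17/3, |T|=-2/3
  updated: d(C,DT)=39/2, d(DT,I)=49/2, d(DT,W)=10
2. join C+I (d=4, Q=-66) ⇒ CI; edges |C|=5/4, |I|=11/4
  updated: d(CI,DT)=20, d(CI,W)=9
3. join CI+DT (d=20, Q=-39) ⇒ CDIT; edges |CI|=19/2, |DT|=21/2
  updated: d(CDIT,W)=-1/2
4. join CDIT+W (d=-1/2) ⇒ CDITW; edges |CDIT|=-1/4, |W|=-1/4
final tree: (((C:5/4,I:11/4):19/2,(D:17/3,T:-2/3):21/2):-1/4,W:-1/4)
total length: 57/2

17/3,-2/3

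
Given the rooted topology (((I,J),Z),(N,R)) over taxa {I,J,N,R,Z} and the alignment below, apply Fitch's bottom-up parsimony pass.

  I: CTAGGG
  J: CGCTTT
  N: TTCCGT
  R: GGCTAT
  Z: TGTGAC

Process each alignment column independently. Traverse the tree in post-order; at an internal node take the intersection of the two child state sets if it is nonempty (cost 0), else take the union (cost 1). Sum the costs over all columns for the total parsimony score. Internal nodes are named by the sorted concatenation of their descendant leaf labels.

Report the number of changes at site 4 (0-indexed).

3

[col 0] IJ: children I:{C}, J:{C} ∩→ {C}; cost 0
[col 0] IJZ: children IJ:{C}, Z:{T} ∪→ {C,T}; cost 1
[col 0] NR: children N:{T}, R:{G} ∪→ {G,T}; cost 1
[col 0] IJNRZ: children IJZ:{C,T}, NR:{G,T} ∩→ {T}; cost 0
[col 1] IJ: children I:{T}, J:{G} ∪→ {G,T}; cost 1
[col 1] IJZ: children IJ:{G,T}, Z:{G} ∩→ {G}; cost 0
[col 1] NR: children N:{T}, R:{G} ∪→ {G,T}; cost 1
[col 1] IJNRZ: children IJZ:{G}, NR:{G,T} ∩→ {G}; cost 0
[col 2] IJ: children I:{A}, J:{C} ∪→ {A,C}; cost 1
[col 2] IJZ: children IJ:{A,C}, Z:{T} ∪→ {A,C,T}; cost 1
[col 2] NR: children N:{C}, R:{C} ∩→ {C}; cost 0
[col 2] IJNRZ: children IJZ:{A,C,T}, NR:{C} ∩→ {C}; cost 0
[col 3] IJ: children I:{G}, J:{T} ∪→ {G,T}; cost 1
[col 3] IJZ: children IJ:{G,T}, Z:{G} ∩→ {G}; cost 0
[col 3] NR: children N:{C}, R:{T} ∪→ {C,T}; cost 1
[col 3] IJNRZ: children IJZ:{G}, NR:{C,T} ∪→ {C,G,T}; cost 1
[col 4] IJ: children I:{G}, J:{T} ∪→ {G,T}; cost 1
[col 4] IJZ: children IJ:{G,T}, Z:{A} ∪→ {A,G,T}; cost 1
[col 4] NR: children N:{G}, R:{A} ∪→ {A,G}; cost 1
[col 4] IJNRZ: children IJZ:{A,G,T}, NR:{A,G} ∩→ {A,G}; cost 0
[col 5] IJ: children I:{G}, J:{T} ∪→ {G,T}; cost 1
[col 5] IJZ: children IJ:{G,T}, Z:{C} ∪→ {C,G,T}; cost 1
[col 5] NR: children N:{T}, R:{T} ∩→ {T}; cost 0
[col 5] IJNRZ: children IJZ:{C,G,T}, NR:{T} ∩→ {T}; cost 0
per-site changes: [2, 2, 2, 3, 3, 2]; total = 14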